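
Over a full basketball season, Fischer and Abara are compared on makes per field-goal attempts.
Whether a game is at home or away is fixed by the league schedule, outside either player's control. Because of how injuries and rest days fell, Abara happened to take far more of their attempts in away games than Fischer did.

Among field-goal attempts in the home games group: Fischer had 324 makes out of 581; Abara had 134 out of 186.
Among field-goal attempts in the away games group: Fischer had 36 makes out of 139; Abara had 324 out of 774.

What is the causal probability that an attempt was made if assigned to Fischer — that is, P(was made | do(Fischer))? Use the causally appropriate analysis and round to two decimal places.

Since game venue is a pre-existing factor (not a product of the player) and it affects the outcome on its own, it is a confounder. The stratified rates, not the pooled rate, identify the causal effect.
Standardising Fischer to the population game venue mix: 0.457·324/581 + 0.543·36/139 = 0.395.

0.40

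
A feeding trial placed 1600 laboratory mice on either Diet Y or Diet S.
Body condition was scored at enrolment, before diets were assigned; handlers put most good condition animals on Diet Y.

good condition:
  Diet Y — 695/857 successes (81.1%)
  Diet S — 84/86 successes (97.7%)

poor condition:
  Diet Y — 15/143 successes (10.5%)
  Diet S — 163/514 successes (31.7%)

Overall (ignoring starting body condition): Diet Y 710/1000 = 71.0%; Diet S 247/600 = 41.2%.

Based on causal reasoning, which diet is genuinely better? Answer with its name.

Diet S

Starting body condition is set before the diet has any effect — it is not caused by the diet — and it independently drives the outcome. That makes it a confounder, so the causal comparison is within starting body condition levels.
Within each level — good condition: 81.1% vs 97.7%; poor condition: 10.5% vs 31.7% — Diet S is higher every time.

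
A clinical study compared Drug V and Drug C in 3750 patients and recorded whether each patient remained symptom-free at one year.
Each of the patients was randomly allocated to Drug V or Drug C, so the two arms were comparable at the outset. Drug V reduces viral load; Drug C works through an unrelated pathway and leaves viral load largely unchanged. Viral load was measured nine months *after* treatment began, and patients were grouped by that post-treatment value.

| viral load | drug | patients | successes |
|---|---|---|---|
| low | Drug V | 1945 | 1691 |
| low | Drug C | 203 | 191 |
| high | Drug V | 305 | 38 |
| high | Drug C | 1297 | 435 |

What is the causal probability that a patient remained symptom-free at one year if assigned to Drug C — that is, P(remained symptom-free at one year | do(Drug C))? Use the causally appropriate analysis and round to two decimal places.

Viral load lies on the pathway drug → viral load → outcome, so adjusting for it blocks the indirect effect. For the total causal effect of drug, use the unadjusted pooled rates.
So P(outcome | do(Drug C)) is just the pooled rate for Drug C: 626/1500 = 0.417.

0.42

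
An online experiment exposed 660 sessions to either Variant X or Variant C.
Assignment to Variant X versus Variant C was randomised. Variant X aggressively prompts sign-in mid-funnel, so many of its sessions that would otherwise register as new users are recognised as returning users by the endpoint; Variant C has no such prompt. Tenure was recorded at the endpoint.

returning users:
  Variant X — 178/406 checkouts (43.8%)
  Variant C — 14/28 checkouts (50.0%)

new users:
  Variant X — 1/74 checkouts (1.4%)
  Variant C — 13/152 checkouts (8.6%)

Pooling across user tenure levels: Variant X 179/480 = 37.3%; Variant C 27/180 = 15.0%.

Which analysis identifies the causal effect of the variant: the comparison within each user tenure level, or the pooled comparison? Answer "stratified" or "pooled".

Stratifying would compare variants among sessions the variants themselves sorted into user tenure groups — a form of selection on an intermediate. The unconditioned pooled rates give the total causal effect.
Pooled: Variant X 37.3% vs Variant C 15.0%; Variant X is higher overall.

pooled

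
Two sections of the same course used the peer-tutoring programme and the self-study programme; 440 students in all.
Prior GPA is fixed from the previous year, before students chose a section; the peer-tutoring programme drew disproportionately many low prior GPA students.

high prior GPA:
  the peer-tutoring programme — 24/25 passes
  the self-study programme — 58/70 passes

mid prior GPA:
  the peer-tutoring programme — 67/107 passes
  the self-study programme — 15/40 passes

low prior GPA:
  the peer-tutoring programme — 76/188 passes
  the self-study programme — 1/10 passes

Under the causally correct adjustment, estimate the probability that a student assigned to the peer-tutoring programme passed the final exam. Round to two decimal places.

Here prior GPA band is a common cause — it drives both which teaching method a case falls under and the outcome. The crude comparison mixes populations; the stratum-specific rates are the causally relevant ones.
Standardising the peer-tutoring programme to the population prior GPA band mix: 0.216·24/25 + 0.334·67/107 + 0.450·76/188 = 0.598.

0.60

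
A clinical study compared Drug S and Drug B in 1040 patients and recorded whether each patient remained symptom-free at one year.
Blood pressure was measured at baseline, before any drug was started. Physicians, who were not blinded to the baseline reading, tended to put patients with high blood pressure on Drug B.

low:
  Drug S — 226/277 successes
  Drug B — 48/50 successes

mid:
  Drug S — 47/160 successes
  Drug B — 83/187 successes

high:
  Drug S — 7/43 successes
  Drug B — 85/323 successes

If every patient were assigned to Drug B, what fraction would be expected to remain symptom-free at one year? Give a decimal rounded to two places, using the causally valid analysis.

Blood pressure is set before the drug has any effect — it is not caused by the drug — and it independently drives the outcome. That makes it a confounder, so the causal comparison is within blood pressure levels.
Standardising Drug B to the population blood pressure mix: 0.314·48/50 + 0.334·83/187 + 0.352·85/323 = 0.543.

0.54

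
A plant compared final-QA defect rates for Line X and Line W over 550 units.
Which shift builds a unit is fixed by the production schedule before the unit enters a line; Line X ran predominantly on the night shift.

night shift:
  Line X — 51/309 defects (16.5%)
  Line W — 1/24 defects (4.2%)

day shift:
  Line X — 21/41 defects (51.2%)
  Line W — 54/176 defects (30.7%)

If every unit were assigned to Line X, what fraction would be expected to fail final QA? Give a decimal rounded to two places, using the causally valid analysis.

0.30

The shift-specific comparison favours Line W throughout, but the pooled figures favour Line X. The question is whether to condition on shift.
Shift satisfies the back-door criterion: it is not a descendant of the line, and it blocks the spurious path from line to outcome. Adjusting for it (i.e., using the within-shift rates) gives the causal effect.
Standardising Line X to the population shift mix: 0.605·51/309 + 0.395·21/41 = 0.302.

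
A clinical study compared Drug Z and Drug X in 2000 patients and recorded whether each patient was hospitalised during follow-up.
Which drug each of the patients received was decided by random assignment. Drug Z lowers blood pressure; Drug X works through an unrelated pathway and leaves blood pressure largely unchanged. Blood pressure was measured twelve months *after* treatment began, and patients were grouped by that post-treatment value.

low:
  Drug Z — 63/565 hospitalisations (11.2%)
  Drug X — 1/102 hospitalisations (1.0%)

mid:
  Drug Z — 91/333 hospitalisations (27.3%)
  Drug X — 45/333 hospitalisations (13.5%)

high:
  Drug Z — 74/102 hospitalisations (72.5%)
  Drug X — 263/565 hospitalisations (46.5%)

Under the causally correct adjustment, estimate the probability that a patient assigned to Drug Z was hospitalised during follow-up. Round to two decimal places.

0.23

Drug X is lower inside every blood pressure stratum but Drug Z is lower in aggregate. Whether to stratify depends on how blood pressure relates to the drug.
Blood pressure is recorded after the drug and is itself shifted by it — it sits on the causal path from drug to outcome. Conditioning on a mediator would strip out part of the effect we want; the pooled comparison gives the total causal effect.
So P(outcome | do(Drug Z)) is just the pooled rate for Drug Z: 228/1000 = 0.228.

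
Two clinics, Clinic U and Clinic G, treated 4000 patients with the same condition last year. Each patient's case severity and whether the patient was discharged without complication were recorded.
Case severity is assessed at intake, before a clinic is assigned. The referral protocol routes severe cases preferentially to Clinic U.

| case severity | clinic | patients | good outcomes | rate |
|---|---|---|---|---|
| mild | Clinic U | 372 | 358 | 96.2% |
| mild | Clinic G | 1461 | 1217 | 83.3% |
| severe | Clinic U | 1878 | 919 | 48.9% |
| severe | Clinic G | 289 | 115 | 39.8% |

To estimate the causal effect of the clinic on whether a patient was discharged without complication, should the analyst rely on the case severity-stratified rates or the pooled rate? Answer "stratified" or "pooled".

The stratified and pooled comparisons disagree (Clinic U wins within each case severity; Clinic G wins overall), so the answer turns on the causal role of case severity.
Case severity is set before the clinic has any effect — it is not caused by the clinic — and it independently drives the outcome. That makes it a confounder, so the causal comparison is within case severity levels.
Within each level — mild: 96.2% vs 83.3%; severe: 48.9% vs 39.8% — Clinic U is higher every time.

stratified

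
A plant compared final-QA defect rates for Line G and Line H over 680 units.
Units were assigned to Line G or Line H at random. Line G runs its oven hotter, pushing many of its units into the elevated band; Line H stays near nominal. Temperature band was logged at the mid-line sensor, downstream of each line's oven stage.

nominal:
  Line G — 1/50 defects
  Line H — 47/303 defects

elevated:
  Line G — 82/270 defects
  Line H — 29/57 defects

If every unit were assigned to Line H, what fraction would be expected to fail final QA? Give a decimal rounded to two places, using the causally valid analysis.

0.21

Line G is lower inside every in-process temperature band stratum but Line H is lower in aggregate. Whether to stratify depends on how in-process temperature band relates to the line.
Because the line influences in-process temperature band, in-process temperature band is a post-treatment mediator, not a confounder. Stratifying on it would bias the estimate; the causal effect is the crude pooled difference.
So P(outcome | do(Line H)) is just the pooled rate for Line H: 76/360 = 0.211.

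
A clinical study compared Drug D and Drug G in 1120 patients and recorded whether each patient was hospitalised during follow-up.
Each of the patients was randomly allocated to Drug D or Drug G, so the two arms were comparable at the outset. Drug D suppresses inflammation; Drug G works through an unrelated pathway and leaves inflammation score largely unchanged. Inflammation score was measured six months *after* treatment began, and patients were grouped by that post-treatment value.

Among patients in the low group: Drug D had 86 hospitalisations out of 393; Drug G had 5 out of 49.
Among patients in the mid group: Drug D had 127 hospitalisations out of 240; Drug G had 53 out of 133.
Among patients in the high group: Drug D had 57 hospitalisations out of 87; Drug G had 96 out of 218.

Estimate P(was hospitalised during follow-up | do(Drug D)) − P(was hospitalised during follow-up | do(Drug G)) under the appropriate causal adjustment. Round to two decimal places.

-0.01

Inflammation score lies on the pathway drug → inflammation score → outcome, so adjusting for it blocks the indirect effect. For the total causal effect of drug, use the unadjusted pooled rates.
The causal difference is the pooled difference: 0.375 − 0.385 = -0.010.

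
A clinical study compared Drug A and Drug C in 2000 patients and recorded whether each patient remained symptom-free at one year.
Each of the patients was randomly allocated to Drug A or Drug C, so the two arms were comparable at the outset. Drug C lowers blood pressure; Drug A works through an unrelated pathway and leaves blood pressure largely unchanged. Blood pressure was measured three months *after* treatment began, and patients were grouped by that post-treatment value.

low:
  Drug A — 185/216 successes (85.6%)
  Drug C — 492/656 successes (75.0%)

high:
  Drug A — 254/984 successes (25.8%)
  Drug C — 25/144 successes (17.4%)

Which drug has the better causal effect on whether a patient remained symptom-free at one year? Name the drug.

Blood pressure lies on the pathway drug → blood pressure → outcome, so adjusting for it blocks the indirect effect. For the total causal effect of drug, use the unadjusted pooled rates.
Pooled: Drug A 36.6% vs Drug C 64.6%; Drug C is higher overall.

Drug C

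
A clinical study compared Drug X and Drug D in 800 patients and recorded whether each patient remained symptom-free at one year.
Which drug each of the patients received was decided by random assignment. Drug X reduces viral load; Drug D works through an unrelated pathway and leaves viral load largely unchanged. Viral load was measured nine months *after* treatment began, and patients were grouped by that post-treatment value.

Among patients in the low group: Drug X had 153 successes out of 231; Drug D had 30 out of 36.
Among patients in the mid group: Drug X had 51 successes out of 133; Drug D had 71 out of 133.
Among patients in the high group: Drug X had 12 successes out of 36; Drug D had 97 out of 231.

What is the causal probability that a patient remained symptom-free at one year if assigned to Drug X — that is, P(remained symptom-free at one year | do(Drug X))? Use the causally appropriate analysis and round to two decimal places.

Because the drug influences viral load, viral load is a post-treatment mediator, not a confounder. Stratifying on it would bias the estimate; the causal effect is the crude pooled difference.
So P(outcome | do(Drug X)) is just the pooled rate for Drug X: 216/400 = 0.540.

0.54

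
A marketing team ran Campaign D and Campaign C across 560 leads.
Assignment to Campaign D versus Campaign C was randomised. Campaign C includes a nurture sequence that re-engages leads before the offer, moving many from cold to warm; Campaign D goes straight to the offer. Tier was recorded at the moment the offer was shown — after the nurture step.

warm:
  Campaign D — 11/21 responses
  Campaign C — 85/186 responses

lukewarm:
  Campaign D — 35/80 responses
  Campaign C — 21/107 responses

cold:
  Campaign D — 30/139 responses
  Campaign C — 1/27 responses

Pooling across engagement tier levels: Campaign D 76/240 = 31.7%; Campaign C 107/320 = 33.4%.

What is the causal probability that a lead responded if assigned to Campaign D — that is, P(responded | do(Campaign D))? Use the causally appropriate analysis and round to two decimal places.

The distribution of engagement tier is itself part of what the campaign does — it is an intermediate outcome. Holding it fixed would remove that part of the effect; the total effect is the pooled difference.
So P(outcome | do(Campaign D)) is just the pooled rate for Campaign D: 76/240 = 0.317.

0.32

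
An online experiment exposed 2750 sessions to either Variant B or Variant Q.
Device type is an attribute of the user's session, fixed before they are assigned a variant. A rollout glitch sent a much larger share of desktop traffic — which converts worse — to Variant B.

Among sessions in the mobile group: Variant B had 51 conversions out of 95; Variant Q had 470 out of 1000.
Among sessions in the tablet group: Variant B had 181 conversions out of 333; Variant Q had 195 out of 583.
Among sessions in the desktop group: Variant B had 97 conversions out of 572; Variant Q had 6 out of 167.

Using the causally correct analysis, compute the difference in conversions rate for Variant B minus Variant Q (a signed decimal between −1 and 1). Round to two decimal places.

+0.13

The stratified and pooled comparisons disagree (Variant B wins within each device type; Variant Q wins overall), so the answer turns on the causal role of device type.
Since device type is a pre-existing factor (not a product of the variant) and it affects the outcome on its own, it is a confounder. The stratified rates, not the pooled rate, identify the causal effect.
Adjusting over the population distribution of device type: 0.398·(0.537−0.470) + 0.333·(0.544−0.334) + 0.269·(0.170−0.036) = +0.132.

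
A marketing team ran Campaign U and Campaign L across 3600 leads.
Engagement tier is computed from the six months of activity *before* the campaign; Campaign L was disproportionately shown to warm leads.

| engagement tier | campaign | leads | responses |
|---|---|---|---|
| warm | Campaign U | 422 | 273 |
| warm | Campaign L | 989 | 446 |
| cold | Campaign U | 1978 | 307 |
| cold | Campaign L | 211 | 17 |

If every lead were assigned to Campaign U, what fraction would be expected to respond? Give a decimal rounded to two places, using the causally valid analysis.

The engagement tier-specific comparison favours Campaign U throughout, but the pooled figures favour Campaign L. The question is whether to condition on engagement tier.
Since engagement tier is a pre-existing factor (not a product of the campaign) and it affects the outcome on its own, it is a confounder. The stratified rates, not the pooled rate, identify the causal effect.
Standardising Campaign U to the population engagement tier mix: 0.392·273/422 + 0.608·307/1978 = 0.348.

0.35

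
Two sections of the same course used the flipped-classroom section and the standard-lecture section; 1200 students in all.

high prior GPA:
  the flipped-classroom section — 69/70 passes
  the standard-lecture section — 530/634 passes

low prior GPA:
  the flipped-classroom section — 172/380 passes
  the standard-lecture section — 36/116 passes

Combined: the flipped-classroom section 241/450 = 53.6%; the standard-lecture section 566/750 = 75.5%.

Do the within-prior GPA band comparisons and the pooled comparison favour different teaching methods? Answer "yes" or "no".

yes

Within each prior GPA band level (high prior GPA 98.6% vs 83.6%; low prior GPA 45.3% vs 31.0%), the flipped-classroom section has the higher rate every time. Pooled: 53.6% vs 75.5% — the standard-lecture section has the higher rate overall. The two comparisons disagree.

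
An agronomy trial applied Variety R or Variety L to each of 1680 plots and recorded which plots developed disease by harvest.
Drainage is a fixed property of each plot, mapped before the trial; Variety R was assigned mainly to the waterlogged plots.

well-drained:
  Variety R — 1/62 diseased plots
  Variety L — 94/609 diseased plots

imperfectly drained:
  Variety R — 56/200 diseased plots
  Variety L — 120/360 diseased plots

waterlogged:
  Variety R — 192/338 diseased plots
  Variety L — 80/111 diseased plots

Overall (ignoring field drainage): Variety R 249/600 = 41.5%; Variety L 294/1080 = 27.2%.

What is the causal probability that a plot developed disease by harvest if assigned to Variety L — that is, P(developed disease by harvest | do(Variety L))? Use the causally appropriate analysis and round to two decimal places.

Within every field drainage level Variety R has the lower rate, yet pooled Variety L does — Simpson's reversal.
Since field drainage is a pre-existing factor (not a product of the variety) and it affects the outcome on its own, it is a confounder. The stratified rates, not the pooled rate, identify the causal effect.
Standardising Variety L to the population field drainage mix: 0.399·94/609 + 0.333·120/360 + 0.267·80/111 = 0.365.

0.37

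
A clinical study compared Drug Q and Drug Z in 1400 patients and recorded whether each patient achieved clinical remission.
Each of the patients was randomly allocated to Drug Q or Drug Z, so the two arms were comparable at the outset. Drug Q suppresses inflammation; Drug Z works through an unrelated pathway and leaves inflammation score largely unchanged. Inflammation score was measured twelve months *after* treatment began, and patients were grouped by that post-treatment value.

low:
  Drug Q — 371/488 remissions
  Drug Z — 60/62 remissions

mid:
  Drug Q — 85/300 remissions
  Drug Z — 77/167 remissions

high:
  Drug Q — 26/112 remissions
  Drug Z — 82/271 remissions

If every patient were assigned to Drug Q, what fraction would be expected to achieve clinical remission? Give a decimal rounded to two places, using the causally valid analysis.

0.54

Inflammation score lies on the pathway drug → inflammation score → outcome, so adjusting for it blocks the indirect effect. For the total causal effect of drug, use the unadjusted pooled rates.
So P(outcome | do(Drug Q)) is just the pooled rate for Drug Q: 482/900 = 0.536.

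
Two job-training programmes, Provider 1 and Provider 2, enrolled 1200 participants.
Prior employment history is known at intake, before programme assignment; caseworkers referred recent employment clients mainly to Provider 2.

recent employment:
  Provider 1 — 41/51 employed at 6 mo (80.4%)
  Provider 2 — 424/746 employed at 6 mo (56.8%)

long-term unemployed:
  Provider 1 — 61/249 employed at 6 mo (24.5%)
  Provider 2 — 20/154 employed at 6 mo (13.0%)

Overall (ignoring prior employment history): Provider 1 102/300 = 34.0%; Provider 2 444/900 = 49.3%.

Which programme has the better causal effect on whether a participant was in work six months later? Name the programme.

Prior employment history satisfies the back-door criterion: it is not a descendant of the programme, and it blocks the spurious path from programme to outcome. Adjusting for it (i.e., using the within-prior employment history rates) gives the causal effect.
Within each level — recent employment: 80.4% vs 56.8%; long-term unemployed: 24.5% vs 13.0% — Provider 1 is higher every time.

Provider 1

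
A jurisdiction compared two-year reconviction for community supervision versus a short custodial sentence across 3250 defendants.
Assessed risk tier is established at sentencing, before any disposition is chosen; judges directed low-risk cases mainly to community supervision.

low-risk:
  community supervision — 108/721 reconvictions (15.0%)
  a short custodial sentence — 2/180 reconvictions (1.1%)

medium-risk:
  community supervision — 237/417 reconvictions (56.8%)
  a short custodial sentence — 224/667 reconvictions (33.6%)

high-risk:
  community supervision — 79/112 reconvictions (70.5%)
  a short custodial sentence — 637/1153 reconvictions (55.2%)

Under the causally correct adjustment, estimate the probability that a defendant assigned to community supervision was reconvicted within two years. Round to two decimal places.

0.51

Nothing the disposition does changes assessed risk tier; the imbalance is an allocation artefact. With assessed risk tier also predicting the outcome, the pooled figure is confounded, and the within-stratum comparison is the causal one.
Standardising community supervision to the population assessed risk tier mix: 0.277·108/721 + 0.334·237/417 + 0.389·79/112 = 0.506.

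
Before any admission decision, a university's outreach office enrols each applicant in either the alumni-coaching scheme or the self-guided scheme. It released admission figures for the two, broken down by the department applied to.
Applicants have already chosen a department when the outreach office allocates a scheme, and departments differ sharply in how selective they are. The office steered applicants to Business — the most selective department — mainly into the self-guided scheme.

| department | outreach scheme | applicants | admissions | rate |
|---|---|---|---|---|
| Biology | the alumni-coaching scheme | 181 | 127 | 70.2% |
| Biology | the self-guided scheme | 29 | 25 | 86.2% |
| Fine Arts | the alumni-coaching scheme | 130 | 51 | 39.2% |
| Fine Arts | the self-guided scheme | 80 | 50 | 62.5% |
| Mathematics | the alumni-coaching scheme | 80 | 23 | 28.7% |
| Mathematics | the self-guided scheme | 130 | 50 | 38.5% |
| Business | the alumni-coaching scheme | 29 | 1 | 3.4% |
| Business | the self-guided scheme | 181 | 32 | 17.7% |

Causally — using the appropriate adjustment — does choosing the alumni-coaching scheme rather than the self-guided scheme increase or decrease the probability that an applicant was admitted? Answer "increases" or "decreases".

decreases

Since department is a pre-existing factor (not a product of the outreach scheme) and it affects the outcome on its own, it is a confounder. The stratified rates, not the pooled rate, identify the causal effect.
Within each level — Biology: 70.2% vs 86.2%; Fine Arts: 39.2% vs 62.5%; Mathematics: 28.7% vs 38.5%; Business: 3.4% vs 17.7% — the self-guided scheme is higher every time.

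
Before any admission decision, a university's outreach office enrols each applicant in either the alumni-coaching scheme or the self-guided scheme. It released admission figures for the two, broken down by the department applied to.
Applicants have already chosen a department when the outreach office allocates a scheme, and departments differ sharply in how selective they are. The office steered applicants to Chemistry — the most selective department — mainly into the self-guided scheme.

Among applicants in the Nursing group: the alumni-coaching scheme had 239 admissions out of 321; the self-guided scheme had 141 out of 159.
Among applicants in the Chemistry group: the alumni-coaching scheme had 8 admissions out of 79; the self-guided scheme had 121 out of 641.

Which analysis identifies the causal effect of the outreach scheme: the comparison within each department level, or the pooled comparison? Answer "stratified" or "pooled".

stratified

Within every department level the self-guided scheme has the higher rate, yet pooled the alumni-coaching scheme does — Simpson's reversal.
Here department is a common cause — it drives both which outreach scheme a case falls under and the outcome. The crude comparison mixes populations; the stratum-specific rates are the causally relevant ones.
Within each level — Nursing: 74.5% vs 88.7%; Chemistry: 10.1% vs 18.9% — the self-guided scheme is higher every time.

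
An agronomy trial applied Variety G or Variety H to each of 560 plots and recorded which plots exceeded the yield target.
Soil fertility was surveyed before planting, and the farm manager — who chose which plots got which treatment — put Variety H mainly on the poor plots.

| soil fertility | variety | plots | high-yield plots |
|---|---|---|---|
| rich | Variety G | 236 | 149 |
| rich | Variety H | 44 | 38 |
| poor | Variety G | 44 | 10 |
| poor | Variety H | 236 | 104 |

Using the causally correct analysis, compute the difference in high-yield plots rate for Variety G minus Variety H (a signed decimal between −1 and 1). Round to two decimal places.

-0.22

The soil fertility-specific comparison favours Variety H throughout, but the pooled figures favour Variety G. The question is whether to condition on soil fertility.
Soil fertility satisfies the back-door criterion: it is not a descendant of the variety, and it blocks the spurious path from variety to outcome. Adjusting for it (i.e., using the within-soil fertility rates) gives the causal effect.
Adjusting over the population distribution of soil fertility: 0.500·(0.631−0.864) + 0.500·(0.227−0.441) = -0.223.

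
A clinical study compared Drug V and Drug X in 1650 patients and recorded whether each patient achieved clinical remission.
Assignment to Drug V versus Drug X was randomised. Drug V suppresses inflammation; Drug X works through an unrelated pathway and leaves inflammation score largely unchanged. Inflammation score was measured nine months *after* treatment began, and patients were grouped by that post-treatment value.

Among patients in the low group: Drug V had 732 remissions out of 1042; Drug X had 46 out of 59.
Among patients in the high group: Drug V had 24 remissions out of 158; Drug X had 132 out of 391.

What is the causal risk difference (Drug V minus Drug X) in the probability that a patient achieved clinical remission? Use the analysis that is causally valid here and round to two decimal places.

Inflammation score lies on the pathway drug → inflammation score → outcome, so adjusting for it blocks the indirect effect. For the total causal effect of drug, use the unadjusted pooled rates.
The causal difference is the pooled difference: 0.630 − 0.396 = +0.234.

+0.23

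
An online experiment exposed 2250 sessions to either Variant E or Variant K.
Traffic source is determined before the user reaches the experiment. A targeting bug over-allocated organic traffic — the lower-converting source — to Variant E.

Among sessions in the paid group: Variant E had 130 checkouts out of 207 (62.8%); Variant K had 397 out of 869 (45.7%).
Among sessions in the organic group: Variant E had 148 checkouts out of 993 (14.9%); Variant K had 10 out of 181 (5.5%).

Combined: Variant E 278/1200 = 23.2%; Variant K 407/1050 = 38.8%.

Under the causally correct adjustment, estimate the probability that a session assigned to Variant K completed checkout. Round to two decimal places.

0.25

The stratified and pooled comparisons disagree (Variant E wins within each traffic source; Variant K wins overall), so the answer turns on the causal role of traffic source.
The imbalance in traffic source arose from how sessions were allocated, not from anything the variant did; and traffic source independently affects the outcome. The pooled gap is confounded — condition on traffic source.
Standardising Variant K to the population traffic source mix: 0.478·397/869 + 0.522·10/181 = 0.247.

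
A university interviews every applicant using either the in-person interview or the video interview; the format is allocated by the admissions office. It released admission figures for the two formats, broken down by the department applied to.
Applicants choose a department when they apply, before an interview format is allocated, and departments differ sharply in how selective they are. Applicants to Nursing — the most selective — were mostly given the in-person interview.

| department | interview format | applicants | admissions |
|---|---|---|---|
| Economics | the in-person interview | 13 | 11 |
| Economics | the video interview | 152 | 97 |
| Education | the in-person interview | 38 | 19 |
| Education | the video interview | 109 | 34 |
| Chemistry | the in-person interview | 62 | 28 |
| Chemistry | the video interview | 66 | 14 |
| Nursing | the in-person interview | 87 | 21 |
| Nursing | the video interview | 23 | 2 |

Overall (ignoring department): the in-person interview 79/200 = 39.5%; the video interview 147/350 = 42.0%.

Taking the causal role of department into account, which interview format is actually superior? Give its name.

the in-person interview

Nothing the interview format does changes department; the imbalance is an allocation artefact. With department also predicting the outcome, the pooled figure is confounded, and the within-stratum comparison is the causal one.
Within each level — Economics: 84.6% vs 63.8%; Education: 50.0% vs 31.2%; Chemistry: 45.2% vs 21.2%; Nursing: 24.1% vs 8.7% — the in-person interview is higher every time.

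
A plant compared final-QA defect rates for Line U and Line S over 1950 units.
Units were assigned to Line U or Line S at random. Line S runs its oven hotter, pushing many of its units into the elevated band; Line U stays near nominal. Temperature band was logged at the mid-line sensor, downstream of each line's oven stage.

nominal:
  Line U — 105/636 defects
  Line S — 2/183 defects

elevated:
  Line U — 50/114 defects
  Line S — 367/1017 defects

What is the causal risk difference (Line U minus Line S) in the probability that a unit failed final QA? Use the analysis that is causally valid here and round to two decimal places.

-0.10

Line S is lower inside every in-process temperature band stratum but Line U is lower in aggregate. Whether to stratify depends on how in-process temperature band relates to the line.
The distribution of in-process temperature band is itself part of what the line does — it is an intermediate outcome. Holding it fixed would remove that part of the effect; the total effect is the pooled difference.
The causal difference is the pooled difference: 0.207 − 0.307 = -0.101.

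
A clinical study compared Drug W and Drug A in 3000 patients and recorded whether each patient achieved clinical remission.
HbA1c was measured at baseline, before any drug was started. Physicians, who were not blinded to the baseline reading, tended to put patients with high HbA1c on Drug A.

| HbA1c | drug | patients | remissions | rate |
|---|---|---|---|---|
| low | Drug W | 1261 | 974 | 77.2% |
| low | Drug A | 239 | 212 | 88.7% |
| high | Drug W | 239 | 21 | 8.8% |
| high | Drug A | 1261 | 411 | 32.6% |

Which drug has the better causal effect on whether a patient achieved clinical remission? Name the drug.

Drug A

Drug A is higher inside every HbA1c stratum but Drug W is higher in aggregate. Whether to stratify depends on how HbA1c relates to the drug.
The imbalance in HbA1c arose from how patients were allocated, not from anything the drug did; and HbA1c independently affects the outcome. The pooled gap is confounded — condition on HbA1c.
Within each level — low: 77.2% vs 88.7%; high: 8.8% vs 32.6% — Drug A is higher every time.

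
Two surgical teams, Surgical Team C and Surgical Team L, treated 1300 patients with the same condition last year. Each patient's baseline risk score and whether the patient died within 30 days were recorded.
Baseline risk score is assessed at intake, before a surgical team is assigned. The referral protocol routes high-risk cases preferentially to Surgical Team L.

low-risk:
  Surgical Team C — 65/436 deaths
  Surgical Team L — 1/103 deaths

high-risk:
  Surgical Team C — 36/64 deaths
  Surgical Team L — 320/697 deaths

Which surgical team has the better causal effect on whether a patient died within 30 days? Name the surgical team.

The baseline risk score-specific comparison favours Surgical Team L throughout, but the pooled figures favour Surgical Team C. The question is whether to condition on baseline risk score.
Since baseline risk score is a pre-existing factor (not a product of the surgical team) and it affects the outcome on its own, it is a confounder. The stratified rates, not the pooled rate, identify the causal effect.
Within each level — low-risk: 14.9% vs 1.0%; high-risk: 56.2% vs 45.9% — Surgical Team L is lower every time.

Surgical Team L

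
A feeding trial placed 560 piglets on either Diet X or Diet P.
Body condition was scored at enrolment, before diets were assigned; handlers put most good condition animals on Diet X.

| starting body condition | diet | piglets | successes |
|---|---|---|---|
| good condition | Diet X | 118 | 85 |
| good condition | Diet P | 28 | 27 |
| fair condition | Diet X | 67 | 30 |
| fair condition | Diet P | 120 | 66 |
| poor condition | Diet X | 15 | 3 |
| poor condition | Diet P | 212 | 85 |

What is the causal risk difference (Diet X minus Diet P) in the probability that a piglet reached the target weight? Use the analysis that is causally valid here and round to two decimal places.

Starting body condition differs across diets for reasons unrelated to any effect of the diet itself, and it separately predicts the outcome — a classic confounder. We must compare within starting body condition levels.
Adjusting over the population distribution of starting body condition: 0.261·(0.720−0.964) + 0.334·(0.448−0.550) + 0.405·(0.200−0.401) = -0.179.

-0.18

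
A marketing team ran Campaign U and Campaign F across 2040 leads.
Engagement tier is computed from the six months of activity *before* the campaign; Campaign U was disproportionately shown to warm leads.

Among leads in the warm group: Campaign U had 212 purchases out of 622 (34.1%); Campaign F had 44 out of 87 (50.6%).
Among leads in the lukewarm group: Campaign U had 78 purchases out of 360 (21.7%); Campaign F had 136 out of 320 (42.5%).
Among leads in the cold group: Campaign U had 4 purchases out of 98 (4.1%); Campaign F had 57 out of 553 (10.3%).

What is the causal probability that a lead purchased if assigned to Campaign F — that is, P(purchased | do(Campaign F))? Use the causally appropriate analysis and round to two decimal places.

The stratified and pooled comparisons disagree (Campaign F wins within each engagement tier; Campaign U wins overall), so the answer turns on the causal role of engagement tier.
The imbalance in engagement tier arose from how leads were allocated, not from anything the campaign did; and engagement tier independently affects the outcome. The pooled gap is confounded — condition on engagement tier.
Standardising Campaign F to the population engagement tier mix: 0.348·44/87 + 0.333·136/320 + 0.319·57/553 = 0.350.

0.35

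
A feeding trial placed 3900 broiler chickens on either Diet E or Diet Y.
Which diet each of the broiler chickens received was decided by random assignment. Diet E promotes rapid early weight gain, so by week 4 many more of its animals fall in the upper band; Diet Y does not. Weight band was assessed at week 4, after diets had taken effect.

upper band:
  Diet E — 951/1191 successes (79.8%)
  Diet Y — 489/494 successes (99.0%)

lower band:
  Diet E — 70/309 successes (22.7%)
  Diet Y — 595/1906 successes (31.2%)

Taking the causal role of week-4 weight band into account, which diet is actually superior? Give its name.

Stratifying would compare diets among broiler chickens the diets themselves sorted into week-4 weight band groups — a form of selection on an intermediate. The unconditioned pooled rates give the total causal effect.
Pooled: Diet E 68.1% vs Diet Y 45.2%; Diet E is higher overall.

Diet E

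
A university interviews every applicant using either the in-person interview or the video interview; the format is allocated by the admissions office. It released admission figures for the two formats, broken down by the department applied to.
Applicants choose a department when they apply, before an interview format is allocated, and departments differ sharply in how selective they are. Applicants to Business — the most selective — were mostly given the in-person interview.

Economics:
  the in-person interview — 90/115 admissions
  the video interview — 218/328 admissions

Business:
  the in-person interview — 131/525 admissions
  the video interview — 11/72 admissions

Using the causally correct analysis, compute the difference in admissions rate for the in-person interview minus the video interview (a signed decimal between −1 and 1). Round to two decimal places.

The imbalance in department arose from how applicants were allocated, not from anything the interview format did; and department independently affects the outcome. The pooled gap is confounded — condition on department.
Adjusting over the population distribution of department: 0.426·(0.783−0.665) + 0.574·(0.250−0.153) = +0.106.

+0.11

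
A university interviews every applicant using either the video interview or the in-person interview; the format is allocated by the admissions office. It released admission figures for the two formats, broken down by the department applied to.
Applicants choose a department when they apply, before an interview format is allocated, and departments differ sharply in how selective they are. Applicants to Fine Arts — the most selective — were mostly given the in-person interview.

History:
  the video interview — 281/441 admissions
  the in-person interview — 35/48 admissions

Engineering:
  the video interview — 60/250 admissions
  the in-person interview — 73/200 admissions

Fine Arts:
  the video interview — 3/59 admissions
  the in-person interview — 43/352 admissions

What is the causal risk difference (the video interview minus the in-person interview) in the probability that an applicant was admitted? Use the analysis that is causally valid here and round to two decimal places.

Within every department level the in-person interview has the higher rate, yet pooled the video interview does — Simpson's reversal.
Here department is a common cause — it drives both which interview format a case falls under and the outcome. The crude comparison mixes populations; the stratum-specific rates are the causally relevant ones.
Adjusting over the population distribution of department: 0.362·(0.637−0.729) + 0.333·(0.240−0.365) + 0.304·(0.051−0.122) = -0.097.

-0.10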